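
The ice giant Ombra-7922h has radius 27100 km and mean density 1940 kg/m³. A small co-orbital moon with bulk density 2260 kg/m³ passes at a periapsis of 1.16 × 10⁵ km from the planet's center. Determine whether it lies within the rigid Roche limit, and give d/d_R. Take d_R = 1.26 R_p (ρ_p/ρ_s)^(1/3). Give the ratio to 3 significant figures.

outside; d/d_R ≈ 3.57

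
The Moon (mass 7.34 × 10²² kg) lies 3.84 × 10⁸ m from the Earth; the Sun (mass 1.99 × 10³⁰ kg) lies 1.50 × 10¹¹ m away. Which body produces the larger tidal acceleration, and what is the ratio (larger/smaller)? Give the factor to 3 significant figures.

The Moon, by a factor of ≈ 2.20

The tide-raising term goes as M/d³ (the gradient of a 1/d² field).
The Moon: (7.34 × 10²²) / (3.84 × 10⁸)³ = 1.296 × 10⁻³
The Sun: (1.99 × 10³⁰) / (1.50 × 10¹¹)³ = 5.896 × 10⁻⁴
Ratio (larger/smaller) = 2.20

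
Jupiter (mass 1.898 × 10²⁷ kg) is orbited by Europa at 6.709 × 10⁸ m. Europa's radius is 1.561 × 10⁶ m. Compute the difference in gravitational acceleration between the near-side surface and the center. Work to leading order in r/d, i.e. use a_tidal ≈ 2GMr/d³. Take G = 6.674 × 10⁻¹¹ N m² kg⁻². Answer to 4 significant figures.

1.310 × 10⁻³ m/s²

Differencing GM/(d−r)² and GM/d² to first order in r/d gives 2GMr/d³.
Δg = 2GMr/d³
   = 2 × (6.674 × 10⁻¹¹) × (1.898 × 10²⁷) × (1.561 × 10⁶) / (6.709 × 10⁸)³
   = 1.310 × 10⁻³ m/s²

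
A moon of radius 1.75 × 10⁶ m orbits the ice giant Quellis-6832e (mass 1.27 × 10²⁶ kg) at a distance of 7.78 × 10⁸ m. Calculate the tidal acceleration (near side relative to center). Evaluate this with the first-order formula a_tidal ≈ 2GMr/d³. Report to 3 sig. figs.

6.30 × 10⁻⁵ m/s²

Δg = 2GMr/d³
   = 2 × (6.674 × 10⁻¹¹) × (1.27 × 10²⁶) × (1.75 × 10⁶) / (7.78 × 10⁸)³
   = 6.30 × 10⁻⁵ m/s²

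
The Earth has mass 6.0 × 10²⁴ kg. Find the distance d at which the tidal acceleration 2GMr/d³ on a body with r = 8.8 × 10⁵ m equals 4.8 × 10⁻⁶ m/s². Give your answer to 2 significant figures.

5.3 × 10⁸ m

2GMr/d³ = a_tidal  ⇒  d = (2GMr / a_tidal)^(1/3)
d = (2 × 6.674×10⁻¹¹ × (6.0 × 10²⁴) × (8.8 × 10⁵) / (4.8 × 10⁻⁶))^(1/3)
  = 5.3 × 10⁸ m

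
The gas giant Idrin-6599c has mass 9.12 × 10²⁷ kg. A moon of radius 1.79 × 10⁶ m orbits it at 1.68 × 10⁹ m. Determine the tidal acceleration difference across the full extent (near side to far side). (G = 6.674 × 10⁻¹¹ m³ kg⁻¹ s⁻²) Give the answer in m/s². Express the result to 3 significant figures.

9.19 × 10⁻⁴ m/s²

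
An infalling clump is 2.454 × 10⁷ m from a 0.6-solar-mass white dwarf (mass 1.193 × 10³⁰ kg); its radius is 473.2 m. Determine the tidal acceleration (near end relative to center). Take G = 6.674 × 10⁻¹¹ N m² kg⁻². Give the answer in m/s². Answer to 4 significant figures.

5.099 m/s²

Δa = 2GMr/d³
   = 2 × (6.674 × 10⁻¹¹) × (1.193 × 10³⁰) × (473.2) / (2.454 × 10⁷)³
   = 5.099 m/s²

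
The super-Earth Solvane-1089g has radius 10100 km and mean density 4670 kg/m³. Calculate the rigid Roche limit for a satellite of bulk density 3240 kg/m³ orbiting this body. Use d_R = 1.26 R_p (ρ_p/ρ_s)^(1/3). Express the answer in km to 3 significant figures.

14400 km

d_R = 1.26 × 10100 km × (4670/3240)^(1/3)
    = 14400 km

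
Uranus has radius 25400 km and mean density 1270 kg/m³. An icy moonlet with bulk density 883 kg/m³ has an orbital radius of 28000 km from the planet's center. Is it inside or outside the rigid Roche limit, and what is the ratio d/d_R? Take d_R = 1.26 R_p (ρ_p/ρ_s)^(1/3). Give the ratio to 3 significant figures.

inside; d/d_R ≈ 0.775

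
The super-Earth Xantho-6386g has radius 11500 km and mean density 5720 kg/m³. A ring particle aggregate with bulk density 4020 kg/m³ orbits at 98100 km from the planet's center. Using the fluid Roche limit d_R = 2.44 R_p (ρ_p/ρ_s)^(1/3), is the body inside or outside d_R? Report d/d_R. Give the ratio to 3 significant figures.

outside; d/d_R ≈ 3.11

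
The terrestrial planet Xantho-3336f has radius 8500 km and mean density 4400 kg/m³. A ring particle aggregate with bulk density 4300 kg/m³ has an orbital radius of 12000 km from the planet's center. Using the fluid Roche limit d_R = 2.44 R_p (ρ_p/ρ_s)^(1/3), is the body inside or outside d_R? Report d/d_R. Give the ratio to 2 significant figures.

inside; d/d_R ≈ 0.57

d_R = 2.44 × (8500 km) × (4400/4300)^(1/3) = 20900 km
d/d_R = (12000) / (20900) = 0.57
Since d/d_R < 1, the body is inside the Roche limit.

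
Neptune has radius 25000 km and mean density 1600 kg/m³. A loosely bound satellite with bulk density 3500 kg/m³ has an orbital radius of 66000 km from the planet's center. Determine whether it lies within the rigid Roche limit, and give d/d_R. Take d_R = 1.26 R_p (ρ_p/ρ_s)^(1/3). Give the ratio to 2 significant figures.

outside; d/d_R ≈ 2.7

d_R = 1.26 × (25000 km) × (1600/3500)^(1/3) = 24270 km
d/d_R = (66000) / (24270) = 2.7
Since d/d_R > 1, the body is outside the Roche limit.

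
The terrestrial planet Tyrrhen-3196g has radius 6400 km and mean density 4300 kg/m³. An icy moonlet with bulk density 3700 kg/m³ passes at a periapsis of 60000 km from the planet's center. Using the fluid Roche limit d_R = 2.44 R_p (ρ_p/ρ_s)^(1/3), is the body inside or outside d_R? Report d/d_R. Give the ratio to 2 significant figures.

outside; d/d_R ≈ 3.7

d_R = 2.44 × (6400 km) × (4300/3700)^(1/3) = 16420 km
d/d_R = (60000) / (16420) = 3.7
Since d/d_R > 1, the body is outside the Roche limit.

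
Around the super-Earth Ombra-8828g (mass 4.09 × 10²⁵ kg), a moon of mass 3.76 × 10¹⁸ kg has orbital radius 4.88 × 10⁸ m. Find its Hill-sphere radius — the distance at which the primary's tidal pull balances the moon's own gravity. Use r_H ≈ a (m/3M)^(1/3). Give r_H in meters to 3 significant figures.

r_H ≈ a (m/3M)^(1/3)
    = (4.88 × 10⁸) × (3.76 × 10¹⁸ / (3 × 4.09 × 10²⁵))^(1/3)
    = 1.53 × 10⁶ m

1.53 × 10⁶ m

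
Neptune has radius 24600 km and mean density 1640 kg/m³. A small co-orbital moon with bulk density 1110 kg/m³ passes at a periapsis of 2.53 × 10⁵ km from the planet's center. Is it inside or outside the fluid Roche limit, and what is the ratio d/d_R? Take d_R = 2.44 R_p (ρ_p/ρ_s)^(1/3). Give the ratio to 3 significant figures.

d_R = 2.44 × (24600 km) × (1640/1110)^(1/3) = 68360 km
d/d_R = (2.53 × 10⁵) / (68360) = 3.70
Since d/d_R > 1, the body is outside the Roche limit.

outside; d/d_R ≈ 3.70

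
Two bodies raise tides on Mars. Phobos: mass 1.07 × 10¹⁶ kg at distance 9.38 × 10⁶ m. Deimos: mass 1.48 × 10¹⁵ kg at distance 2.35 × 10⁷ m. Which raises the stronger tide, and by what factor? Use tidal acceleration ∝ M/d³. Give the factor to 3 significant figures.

Phobos, by a factor of ≈ 114

Tidal acceleration ∝ M/d³, so compare M/d³ for each.
Phobos: (1.07 × 10¹⁶) / (9.38 × 10⁶)³ = 1.297 × 10⁻⁵
Deimos: (1.48 × 10¹⁵) / (2.35 × 10⁷)³ = 1.140 × 10⁻⁷
Ratio (larger/smaller) = 114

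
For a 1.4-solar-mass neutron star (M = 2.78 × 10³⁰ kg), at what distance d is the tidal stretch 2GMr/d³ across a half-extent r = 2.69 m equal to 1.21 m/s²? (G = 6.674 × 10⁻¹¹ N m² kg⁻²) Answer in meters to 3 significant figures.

2GMr/d³ = a_tidal  ⇒  d = (2GMr / a_tidal)^(1/3)
d = (2 × 6.674×10⁻¹¹ × (2.78 × 10³⁰) × (2.69) / (1.21))^(1/3)
  = 9.38 × 10⁶ m

9.38 × 10⁶ m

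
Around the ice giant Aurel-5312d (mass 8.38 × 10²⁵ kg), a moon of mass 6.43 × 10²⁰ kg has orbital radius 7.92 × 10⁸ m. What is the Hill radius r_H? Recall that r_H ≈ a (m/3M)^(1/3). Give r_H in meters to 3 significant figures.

1.08 × 10⁷ m

r_H ≈ a (m/3M)^(1/3)
    = (7.92 × 10⁸) × (6.43 × 10²⁰ / (3 × 8.38 × 10²⁵))^(1/3)
    = 1.08 × 10⁷ m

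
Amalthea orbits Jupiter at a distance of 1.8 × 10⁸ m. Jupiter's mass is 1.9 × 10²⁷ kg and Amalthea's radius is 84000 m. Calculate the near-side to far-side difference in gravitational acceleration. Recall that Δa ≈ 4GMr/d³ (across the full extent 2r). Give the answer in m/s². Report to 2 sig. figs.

7.3 × 10⁻³ m/s²

The field gradient is 2GM/d³; across the full diameter 2r the difference is 4GMr/d³.
Δa = 4GMr/d³
   = 4 × (6.674 × 10⁻¹¹) × (1.9 × 10²⁷) × (84000) / (1.8 × 10⁸)³
   = 7.3 × 10⁻³ m/s²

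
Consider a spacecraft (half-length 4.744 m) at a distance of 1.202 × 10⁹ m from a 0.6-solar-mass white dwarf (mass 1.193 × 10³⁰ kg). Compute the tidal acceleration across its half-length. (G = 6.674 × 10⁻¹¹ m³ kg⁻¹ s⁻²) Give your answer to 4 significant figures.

Δg = 2GMr/d³
   = 2 × (6.674 × 10⁻¹¹) × (1.193 × 10³⁰) × (4.744) / (1.202 × 10⁹)³
   = 4.350 × 10⁻⁷ m/s²

4.350 × 10⁻⁷ m/s²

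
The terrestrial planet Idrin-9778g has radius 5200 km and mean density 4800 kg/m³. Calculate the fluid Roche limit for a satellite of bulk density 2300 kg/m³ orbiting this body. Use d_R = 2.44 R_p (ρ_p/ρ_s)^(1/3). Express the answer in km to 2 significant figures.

d_R = 2.44 × 5200 km × (4800/2300)^(1/3)
    = 16000 km

16000 km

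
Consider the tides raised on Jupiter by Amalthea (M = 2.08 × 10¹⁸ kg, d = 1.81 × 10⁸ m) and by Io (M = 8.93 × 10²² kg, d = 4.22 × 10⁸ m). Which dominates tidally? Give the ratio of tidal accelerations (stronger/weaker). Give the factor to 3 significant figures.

The tide-raising term goes as M/d³ (the gradient of a 1/d² field).
Amalthea: (2.08 × 10¹⁸) / (1.81 × 10⁸)³ = 3.508 × 10⁻⁷
Io: (8.93 × 10²²) / (4.22 × 10⁸)³ = 1.188 × 10⁻³
Ratio (larger/smaller) = 3390

Io, by a factor of ≈ 3390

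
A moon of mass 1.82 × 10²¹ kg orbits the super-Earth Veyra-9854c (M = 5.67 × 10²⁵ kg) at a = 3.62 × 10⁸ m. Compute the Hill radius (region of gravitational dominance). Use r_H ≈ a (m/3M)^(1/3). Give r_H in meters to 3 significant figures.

7.98 × 10⁶ m

r_H ≈ a (m/3M)^(1/3)
    = (3.62 × 10⁸) × (1.82 × 10²¹ / (3 × 5.67 × 10²⁵))^(1/3)
    = 7.98 × 10⁶ m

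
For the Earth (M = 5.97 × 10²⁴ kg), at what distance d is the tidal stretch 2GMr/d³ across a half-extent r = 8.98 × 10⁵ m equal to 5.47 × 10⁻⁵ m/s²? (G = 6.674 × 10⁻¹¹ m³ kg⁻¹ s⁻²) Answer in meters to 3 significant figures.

2.36 × 10⁸ m

2GMr/d³ = a_tidal  ⇒  d = (2GMr / a_tidal)^(1/3)
d = (2 × 6.674×10⁻¹¹ × (5.97 × 10²⁴) × (8.98 × 10⁵) / (5.47 × 10⁻⁵))^(1/3)
  = 2.36 × 10⁸ m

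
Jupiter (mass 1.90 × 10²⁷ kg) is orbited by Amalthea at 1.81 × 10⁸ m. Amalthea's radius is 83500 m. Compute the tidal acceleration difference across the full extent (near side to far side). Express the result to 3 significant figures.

Δa = 4GMr/d³
   = 4 × (6.674 × 10⁻¹¹) × (1.90 × 10²⁷) × (83500) / (1.81 × 10⁸)³
   = 7.14 × 10⁻³ m/s²

7.14 × 10⁻³ m/s²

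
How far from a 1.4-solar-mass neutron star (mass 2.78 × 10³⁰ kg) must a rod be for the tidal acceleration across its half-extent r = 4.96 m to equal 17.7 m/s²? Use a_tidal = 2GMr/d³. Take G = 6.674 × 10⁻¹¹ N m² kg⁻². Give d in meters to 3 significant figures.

4.70 × 10⁶ m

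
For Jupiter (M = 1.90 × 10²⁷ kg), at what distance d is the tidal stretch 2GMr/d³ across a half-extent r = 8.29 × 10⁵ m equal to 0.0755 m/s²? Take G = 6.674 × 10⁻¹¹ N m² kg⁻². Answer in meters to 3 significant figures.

2GMr/d³ = a_tidal  ⇒  d = (2GMr / a_tidal)^(1/3)
d = (2 × 6.674×10⁻¹¹ × (1.90 × 10²⁷) × (8.29 × 10⁵) / (0.0755))^(1/3)
  = 1.41 × 10⁸ m

1.41 × 10⁸ m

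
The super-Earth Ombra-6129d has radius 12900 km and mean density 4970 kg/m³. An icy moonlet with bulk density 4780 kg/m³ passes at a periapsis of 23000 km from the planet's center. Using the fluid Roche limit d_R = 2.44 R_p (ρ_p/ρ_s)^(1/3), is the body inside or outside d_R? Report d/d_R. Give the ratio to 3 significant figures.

inside; d/d_R ≈ 0.721

d_R = 2.44 × (12900 km) × (4970/4780)^(1/3) = 31890 km
d/d_R = (23000) / (31890) = 0.721
Since d/d_R < 1, the body is inside the Roche limit.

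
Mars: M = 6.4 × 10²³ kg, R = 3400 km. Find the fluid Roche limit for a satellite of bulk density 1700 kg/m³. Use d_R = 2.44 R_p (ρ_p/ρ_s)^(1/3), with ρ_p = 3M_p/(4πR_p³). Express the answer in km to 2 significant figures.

ρ_p = 3M_p/(4πR_p³) = 3 × (6.4 × 10²³) / (4π × (3.4 × 10⁶ m)³) = 3900 kg/m³
d_R = 2.44 × 3400 km × (3900/1700)^(1/3)
    = 11000 km

11000 km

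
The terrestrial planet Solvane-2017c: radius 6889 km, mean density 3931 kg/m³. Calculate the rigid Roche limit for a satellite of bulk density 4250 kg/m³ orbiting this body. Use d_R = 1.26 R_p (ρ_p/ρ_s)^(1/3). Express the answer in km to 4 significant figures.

8457 km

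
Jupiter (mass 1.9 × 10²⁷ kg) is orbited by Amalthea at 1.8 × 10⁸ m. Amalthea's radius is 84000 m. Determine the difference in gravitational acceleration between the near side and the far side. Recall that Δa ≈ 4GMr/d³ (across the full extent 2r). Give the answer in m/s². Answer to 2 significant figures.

7.3 × 10⁻³ m/s²

The field gradient is 2GM/d³; across the full diameter 2r the difference is 4GMr/d³.
Δg = 4GMr/d³
   = 4 × (6.674 × 10⁻¹¹) × (1.9 × 10²⁷) × (84000) / (1.8 × 10⁸)³
   = 7.3 × 10⁻³ m/s²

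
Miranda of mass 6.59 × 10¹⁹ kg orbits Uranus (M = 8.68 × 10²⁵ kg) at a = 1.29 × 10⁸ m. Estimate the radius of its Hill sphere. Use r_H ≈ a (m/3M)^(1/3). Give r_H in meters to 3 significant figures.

r_H ≈ a (m/3M)^(1/3)
    = (1.29 × 10⁸) × (6.59 × 10¹⁹ / (3 × 8.68 × 10²⁵))^(1/3)
    = 8.16 × 10⁵ m

8.16 × 10⁵ m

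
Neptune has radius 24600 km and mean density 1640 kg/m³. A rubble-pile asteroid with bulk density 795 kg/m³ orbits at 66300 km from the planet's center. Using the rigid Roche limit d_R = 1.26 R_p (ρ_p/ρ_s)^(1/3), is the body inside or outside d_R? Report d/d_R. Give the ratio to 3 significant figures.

outside; d/d_R ≈ 1.68

d_R = 1.26 × (24600 km) × (1640/795)^(1/3) = 39460 km
d/d_R = (66300) / (39460) = 1.68
Since d/d_R > 1, the body is outside the Roche limit.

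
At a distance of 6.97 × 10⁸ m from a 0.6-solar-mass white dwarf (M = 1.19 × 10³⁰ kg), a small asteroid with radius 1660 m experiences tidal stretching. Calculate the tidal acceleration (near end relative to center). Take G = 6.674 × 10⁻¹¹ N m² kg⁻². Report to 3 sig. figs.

a_tidal = 2GMr/d³
        = 2 × (6.674 × 10⁻¹¹) × (1.19 × 10³⁰) × (1660) / (6.97 × 10⁸)³
        = 7.79 × 10⁻⁴ m/s²

7.79 × 10⁻⁴ m/s²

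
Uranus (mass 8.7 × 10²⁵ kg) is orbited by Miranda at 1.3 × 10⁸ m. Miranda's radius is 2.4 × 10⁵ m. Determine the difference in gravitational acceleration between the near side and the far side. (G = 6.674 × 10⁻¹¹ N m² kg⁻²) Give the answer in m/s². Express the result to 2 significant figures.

2.5 × 10⁻³ m/s²

Differencing GM/(d−r)² and GM/(d+r)² to first order in r/d gives 4GMr/d³.
a_tidal = 4GMr/d³
        = 4 × (6.674 × 10⁻¹¹) × (8.7 × 10²⁵) × (2.4 × 10⁵) / (1.3 × 10⁸)³
        = 2.5 × 10⁻³ m/s²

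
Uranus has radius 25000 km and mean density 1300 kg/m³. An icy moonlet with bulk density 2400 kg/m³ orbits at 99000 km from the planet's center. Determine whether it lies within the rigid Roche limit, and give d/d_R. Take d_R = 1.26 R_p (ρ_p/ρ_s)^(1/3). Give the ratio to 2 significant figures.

d_R = 1.26 × (25000 km) × (1300/2400)^(1/3) = 25680 km
d/d_R = (99000) / (25680) = 3.9
Since d/d_R > 1, the body is outside the Roche limit.

outside; d/d_R ≈ 3.9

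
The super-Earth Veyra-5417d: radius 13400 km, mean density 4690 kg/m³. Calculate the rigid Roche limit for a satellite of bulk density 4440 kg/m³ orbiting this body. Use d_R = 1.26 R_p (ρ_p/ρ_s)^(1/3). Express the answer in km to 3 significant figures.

17200 km

d_R = 1.26 × 13400 km × (4690/4440)^(1/3)
    = 17200 km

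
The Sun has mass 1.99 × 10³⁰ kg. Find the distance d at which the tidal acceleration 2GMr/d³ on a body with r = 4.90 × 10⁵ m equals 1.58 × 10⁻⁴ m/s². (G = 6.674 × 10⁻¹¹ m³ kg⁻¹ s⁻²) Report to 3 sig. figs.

9.37 × 10⁹ m

2GMr/d³ = a_tidal  ⇒  d = (2GMr / a_tidal)^(1/3)
d = (2 × 6.674×10⁻¹¹ × (1.99 × 10³⁰) × (4.90 × 10⁵) / (1.58 × 10⁻⁴))^(1/3)
  = 9.37 × 10⁹ m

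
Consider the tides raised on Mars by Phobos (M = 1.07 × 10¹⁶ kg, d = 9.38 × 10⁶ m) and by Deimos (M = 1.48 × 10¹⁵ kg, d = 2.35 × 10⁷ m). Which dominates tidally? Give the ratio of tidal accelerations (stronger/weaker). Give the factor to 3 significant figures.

Compare M/d³ for the two perturbers:
Phobos: (1.07 × 10¹⁶) / (9.38 × 10⁶)³ = 1.297 × 10⁻⁵
Deimos: (1.48 × 10¹⁵) / (2.35 × 10⁷)³ = 1.140 × 10⁻⁷
Ratio (larger/smaller) = 114

Phobos, by a factor of ≈ 114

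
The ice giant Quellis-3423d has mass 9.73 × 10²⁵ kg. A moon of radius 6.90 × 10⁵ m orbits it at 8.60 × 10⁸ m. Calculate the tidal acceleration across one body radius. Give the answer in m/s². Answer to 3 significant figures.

Since r ≪ d, expand the inverse-square field across one radius to get the leading 2GMr/d³ term.
a_tidal = 2GMr/d³
        = 2 × (6.674 × 10⁻¹¹) × (9.73 × 10²⁵) × (6.90 × 10⁵) / (8.60 × 10⁸)³
        = 1.41 × 10⁻⁵ m/s²

1.41 × 10⁻⁵ m/s²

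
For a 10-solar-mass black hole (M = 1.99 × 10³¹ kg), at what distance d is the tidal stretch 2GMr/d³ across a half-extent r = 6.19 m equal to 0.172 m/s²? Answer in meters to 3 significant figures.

2GMr/d³ = a_tidal  ⇒  d = (2GMr / a_tidal)^(1/3)
d = (2 × 6.674×10⁻¹¹ × (1.99 × 10³¹) × (6.19) / (0.172))^(1/3)
  = 4.57 × 10⁷ m

4.57 × 10⁷ m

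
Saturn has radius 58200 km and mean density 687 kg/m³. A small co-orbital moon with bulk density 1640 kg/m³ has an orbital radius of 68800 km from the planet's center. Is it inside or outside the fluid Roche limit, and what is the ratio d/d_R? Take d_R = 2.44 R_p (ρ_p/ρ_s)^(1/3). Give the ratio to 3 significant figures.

d_R = 2.44 × (58200 km) × (687/1640)^(1/3) = 1.063 × 10⁵ km
d/d_R = (68800) / (1.063 × 10⁵) = 0.647
Since d/d_R < 1, the body is inside the Roche limit.

inside; d/d_R ≈ 0.647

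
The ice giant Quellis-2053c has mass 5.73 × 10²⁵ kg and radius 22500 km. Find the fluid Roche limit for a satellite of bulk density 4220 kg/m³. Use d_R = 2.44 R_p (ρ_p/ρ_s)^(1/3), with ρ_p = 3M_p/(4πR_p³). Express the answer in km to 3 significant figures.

36100 km

ρ_p = 3M_p/(4πR_p³) = 3 × (5.73 × 10²⁵) / (4π × (2.25 × 10⁷ m)³) = 1200 kg/m³
d_R = 2.44 × 22500 km × (1200/4220)^(1/3)
    = 36100 km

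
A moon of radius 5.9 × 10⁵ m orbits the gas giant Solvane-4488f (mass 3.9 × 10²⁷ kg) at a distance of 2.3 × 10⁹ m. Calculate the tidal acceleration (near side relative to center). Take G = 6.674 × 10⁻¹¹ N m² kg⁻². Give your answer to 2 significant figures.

2.5 × 10⁻⁵ m/s²

Δg = 2GMr/d³
   = 2 × (6.674 × 10⁻¹¹) × (3.9 × 10²⁷) × (5.9 × 10⁵) / (2.3 × 10⁹)³
   = 2.5 × 10⁻⁵ m/s²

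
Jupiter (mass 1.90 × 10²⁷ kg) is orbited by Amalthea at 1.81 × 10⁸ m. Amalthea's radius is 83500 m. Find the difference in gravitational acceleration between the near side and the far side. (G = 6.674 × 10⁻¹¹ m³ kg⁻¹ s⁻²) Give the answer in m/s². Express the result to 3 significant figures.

7.14 × 10⁻³ m/s²

Δa = 4GMr/d³
   = 4 × (6.674 × 10⁻¹¹) × (1.90 × 10²⁷) × (83500) / (1.81 × 10⁸)³
   = 7.14 × 10⁻³ m/s²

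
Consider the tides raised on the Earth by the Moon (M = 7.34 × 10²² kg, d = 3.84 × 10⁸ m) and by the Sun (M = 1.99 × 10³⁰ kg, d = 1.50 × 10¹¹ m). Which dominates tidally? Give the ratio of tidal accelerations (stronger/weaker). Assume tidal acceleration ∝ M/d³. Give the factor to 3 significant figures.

The Moon, by a factor of ≈ 2.20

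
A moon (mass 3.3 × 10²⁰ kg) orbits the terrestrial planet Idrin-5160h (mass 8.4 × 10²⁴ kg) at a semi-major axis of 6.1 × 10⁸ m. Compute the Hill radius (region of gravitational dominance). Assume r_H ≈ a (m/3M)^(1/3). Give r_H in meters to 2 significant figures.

r_H ≈ a (m/3M)^(1/3)
    = (6.1 × 10⁸) × (3.3 × 10²⁰ / (3 × 8.4 × 10²⁴))^(1/3)
    = 1.4 × 10⁷ m

1.4 × 10⁷ m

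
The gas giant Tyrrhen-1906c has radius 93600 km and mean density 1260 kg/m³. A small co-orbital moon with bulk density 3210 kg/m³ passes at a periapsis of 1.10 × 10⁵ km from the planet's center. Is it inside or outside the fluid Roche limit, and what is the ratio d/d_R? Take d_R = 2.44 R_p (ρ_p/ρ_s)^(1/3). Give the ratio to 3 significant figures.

d_R = 2.44 × (93600 km) × (1260/3210)^(1/3) = 1.672 × 10⁵ km
d/d_R = (1.10 × 10⁵) / (1.672 × 10⁵) = 0.658
Since d/d_R < 1, the body is inside the Roche limit.

inside; d/d_R ≈ 0.658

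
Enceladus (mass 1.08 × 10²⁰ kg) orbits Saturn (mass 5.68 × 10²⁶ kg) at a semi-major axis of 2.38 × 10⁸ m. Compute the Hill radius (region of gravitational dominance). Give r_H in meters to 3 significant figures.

9.49 × 10⁵ m

r_H ≈ a (m/3M)^(1/3)
    = (2.38 × 10⁸) × (1.08 × 10²⁰ / (3 × 5.68 × 10²⁶))^(1/3)
    = 9.49 × 10⁵ m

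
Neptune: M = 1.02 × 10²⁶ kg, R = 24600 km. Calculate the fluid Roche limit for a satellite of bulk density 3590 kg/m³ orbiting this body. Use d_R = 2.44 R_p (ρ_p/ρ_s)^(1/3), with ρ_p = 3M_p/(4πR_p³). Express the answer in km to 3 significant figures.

ρ_p = 3M_p/(4πR_p³) = 3 × (1.02 × 10²⁶) / (4π × (2.46 × 10⁷ m)³) = 1640 kg/m³
d_R = 2.44 × 24600 km × (1640/3590)^(1/3)
    = 46200 km

46200 km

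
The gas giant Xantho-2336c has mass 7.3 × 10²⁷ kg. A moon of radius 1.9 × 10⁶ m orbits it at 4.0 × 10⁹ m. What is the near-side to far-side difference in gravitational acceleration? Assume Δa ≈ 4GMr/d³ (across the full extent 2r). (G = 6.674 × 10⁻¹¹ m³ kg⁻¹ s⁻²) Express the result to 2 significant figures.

The field gradient is 2GM/d³; across the full diameter 2r the difference is 4GMr/d³.
Δa = 4GMr/d³
   = 4 × (6.674 × 10⁻¹¹) × (7.3 × 10²⁷) × (1.9 × 10⁶) / (4.0 × 10⁹)³
   = 5.8 × 10⁻⁵ m/s²

5.8 × 10⁻⁵ m/s²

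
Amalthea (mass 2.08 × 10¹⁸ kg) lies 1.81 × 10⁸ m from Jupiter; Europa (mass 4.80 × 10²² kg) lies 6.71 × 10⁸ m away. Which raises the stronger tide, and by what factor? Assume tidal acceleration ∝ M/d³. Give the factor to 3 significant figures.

Tidal stretch scales as M/d³; compute that for each body.
Amalthea: (2.08 × 10¹⁸) / (1.81 × 10⁸)³ = 3.508 × 10⁻⁷
Europa: (4.80 × 10²²) / (6.71 × 10⁸)³ = 1.589 × 10⁻⁴
Ratio (larger/smaller) = 453

Europa, by a factor of ≈ 453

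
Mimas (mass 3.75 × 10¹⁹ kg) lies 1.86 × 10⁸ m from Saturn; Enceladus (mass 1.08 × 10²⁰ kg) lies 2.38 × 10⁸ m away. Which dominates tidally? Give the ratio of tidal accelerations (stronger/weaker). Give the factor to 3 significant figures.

Enceladus, by a factor of ≈ 1.37

Compare M/d³ for the two perturbers:
Mimas: (3.75 × 10¹⁹) / (1.86 × 10⁸)³ = 5.828 × 10⁻⁶
Enceladus: (1.08 × 10²⁰) / (2.38 × 10⁸)³ = 8.011 × 10⁻⁶
Ratio (larger/smaller) = 1.37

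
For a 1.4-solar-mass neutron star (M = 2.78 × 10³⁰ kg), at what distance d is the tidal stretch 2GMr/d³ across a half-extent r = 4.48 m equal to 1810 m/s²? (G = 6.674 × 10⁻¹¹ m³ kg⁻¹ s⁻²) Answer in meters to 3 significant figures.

9.72 × 10⁵ m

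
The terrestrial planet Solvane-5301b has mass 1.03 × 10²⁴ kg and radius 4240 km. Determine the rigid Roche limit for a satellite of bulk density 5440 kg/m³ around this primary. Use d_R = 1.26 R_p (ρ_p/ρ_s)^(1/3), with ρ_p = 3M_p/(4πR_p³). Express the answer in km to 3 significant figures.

ρ_p = 3M_p/(4πR_p³) = 3 × (1.03 × 10²⁴) / (4π × (4.24 × 10⁶ m)³) = 3230 kg/m³
d_R = 1.26 × 4240 km × (3230/5440)^(1/3)
    = 4490 km

4490 km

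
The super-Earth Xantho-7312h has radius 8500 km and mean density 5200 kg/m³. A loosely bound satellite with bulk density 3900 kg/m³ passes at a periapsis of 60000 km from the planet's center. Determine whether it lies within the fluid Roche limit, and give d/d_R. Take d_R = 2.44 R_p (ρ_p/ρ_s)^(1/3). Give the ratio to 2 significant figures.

d_R = 2.44 × (8500 km) × (5200/3900)^(1/3) = 22830 km
d/d_R = (60000) / (22830) = 2.6
Since d/d_R > 1, the body is outside the Roche limit.

outside; d/d_R ≈ 2.6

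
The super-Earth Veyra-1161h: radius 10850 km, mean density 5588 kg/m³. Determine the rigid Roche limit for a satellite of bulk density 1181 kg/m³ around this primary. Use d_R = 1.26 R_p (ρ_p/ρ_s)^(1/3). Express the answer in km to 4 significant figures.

22950 km

d_R = 1.26 × 10850 km × (5588/1181)^(1/3)
    = 22950 km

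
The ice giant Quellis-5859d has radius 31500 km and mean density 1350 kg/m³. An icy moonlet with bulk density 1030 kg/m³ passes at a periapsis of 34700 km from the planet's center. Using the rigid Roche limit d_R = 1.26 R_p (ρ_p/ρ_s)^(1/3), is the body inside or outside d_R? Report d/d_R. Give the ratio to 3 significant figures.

inside; d/d_R ≈ 0.799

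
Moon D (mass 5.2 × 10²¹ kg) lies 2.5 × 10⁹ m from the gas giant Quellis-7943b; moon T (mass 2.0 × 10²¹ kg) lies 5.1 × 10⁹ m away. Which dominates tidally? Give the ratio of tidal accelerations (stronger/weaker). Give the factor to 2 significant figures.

Moon D, by a factor of ≈ 22

Tidal acceleration ∝ M/d³, so compare M/d³ for each.
Moon D: (5.2 × 10²¹) / (2.5 × 10⁹)³ = 3.328 × 10⁻⁷
Moon T: (2.0 × 10²¹) / (5.1 × 10⁹)³ = 1.508 × 10⁻⁸
Ratio (larger/smaller) = 22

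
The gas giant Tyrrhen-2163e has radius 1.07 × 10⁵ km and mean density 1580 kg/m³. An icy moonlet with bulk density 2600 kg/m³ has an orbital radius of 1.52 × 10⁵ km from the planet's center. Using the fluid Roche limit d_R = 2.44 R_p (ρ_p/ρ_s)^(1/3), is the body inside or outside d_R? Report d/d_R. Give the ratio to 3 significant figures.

inside; d/d_R ≈ 0.687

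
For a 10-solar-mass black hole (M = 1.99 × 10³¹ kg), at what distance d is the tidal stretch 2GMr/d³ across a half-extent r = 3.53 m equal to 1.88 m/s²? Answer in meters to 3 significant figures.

2GMr/d³ = a_tidal  ⇒  d = (2GMr / a_tidal)^(1/3)
d = (2 × 6.674×10⁻¹¹ × (1.99 × 10³¹) × (3.53) / (1.88))^(1/3)
  = 1.71 × 10⁷ m

1.71 × 10⁷ m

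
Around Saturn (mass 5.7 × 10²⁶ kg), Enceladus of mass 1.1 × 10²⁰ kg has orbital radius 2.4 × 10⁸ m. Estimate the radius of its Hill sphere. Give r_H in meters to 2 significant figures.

r_H ≈ a (m/3M)^(1/3)
    = (2.4 × 10⁸) × (1.1 × 10²⁰ / (3 × 5.7 × 10²⁶))^(1/3)
    = 9.6 × 10⁵ m

9.6 × 10⁵ m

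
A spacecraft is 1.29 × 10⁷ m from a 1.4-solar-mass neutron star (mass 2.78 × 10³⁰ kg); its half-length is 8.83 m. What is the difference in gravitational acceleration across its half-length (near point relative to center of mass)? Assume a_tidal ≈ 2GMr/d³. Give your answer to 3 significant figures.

Δa = 2GMr/d³
   = 2 × (6.674 × 10⁻¹¹) × (2.78 × 10³⁰) × (8.83) / (1.29 × 10⁷)³
   = 1.53 m/s²

1.53 m/s²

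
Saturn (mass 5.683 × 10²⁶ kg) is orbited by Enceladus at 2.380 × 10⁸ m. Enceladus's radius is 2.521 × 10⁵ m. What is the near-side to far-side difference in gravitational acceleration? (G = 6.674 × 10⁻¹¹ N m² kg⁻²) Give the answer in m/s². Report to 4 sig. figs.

Δa = 4GMr/d³
   = 4 × (6.674 × 10⁻¹¹) × (5.683 × 10²⁶) × (2.521 × 10⁵) / (2.380 × 10⁸)³
   = 2.837 × 10⁻³ m/s²

2.837 × 10⁻³ m/s²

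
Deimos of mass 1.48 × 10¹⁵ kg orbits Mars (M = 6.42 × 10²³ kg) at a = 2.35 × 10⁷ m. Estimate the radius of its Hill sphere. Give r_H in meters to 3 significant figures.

r_H ≈ a (m/3M)^(1/3)
    = (2.35 × 10⁷) × (1.48 × 10¹⁵ / (3 × 6.42 × 10²³))^(1/3)
    = 2.15 × 10⁴ m

2.15 × 10⁴ m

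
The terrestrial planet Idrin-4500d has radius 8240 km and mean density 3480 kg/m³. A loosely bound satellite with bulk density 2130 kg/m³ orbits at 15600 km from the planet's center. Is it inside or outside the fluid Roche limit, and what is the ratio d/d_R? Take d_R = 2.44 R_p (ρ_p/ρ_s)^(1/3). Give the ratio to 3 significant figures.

inside; d/d_R ≈ 0.659

d_R = 2.44 × (8240 km) × (3480/2130)^(1/3) = 23680 km
d/d_R = (15600) / (23680) = 0.659
Since d/d_R < 1, the body is inside the Roche limit.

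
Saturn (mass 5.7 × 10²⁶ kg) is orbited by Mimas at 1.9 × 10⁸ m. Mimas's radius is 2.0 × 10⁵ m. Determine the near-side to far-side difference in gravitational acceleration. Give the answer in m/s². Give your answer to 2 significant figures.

4.4 × 10⁻³ m/s²

The field gradient is 2GM/d³; across the full diameter 2r the difference is 4GMr/d³.
Δa = 4GMr/d³
   = 4 × (6.674 × 10⁻¹¹) × (5.7 × 10²⁶) × (2.0 × 10⁵) / (1.9 × 10⁸)³
   = 4.4 × 10⁻³ m/s²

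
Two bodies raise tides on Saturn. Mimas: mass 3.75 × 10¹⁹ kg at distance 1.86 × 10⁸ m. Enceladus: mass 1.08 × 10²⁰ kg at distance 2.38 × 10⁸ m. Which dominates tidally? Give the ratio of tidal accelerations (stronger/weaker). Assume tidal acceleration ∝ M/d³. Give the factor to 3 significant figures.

Enceladus, by a factor of ≈ 1.37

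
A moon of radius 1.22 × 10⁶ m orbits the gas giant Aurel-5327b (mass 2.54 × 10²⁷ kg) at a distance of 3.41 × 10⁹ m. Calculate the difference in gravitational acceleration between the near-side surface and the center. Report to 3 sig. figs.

1.04 × 10⁻⁵ m/s²

a_tidal = 2GMr/d³
        = 2 × (6.674 × 10⁻¹¹) × (2.54 × 10²⁷) × (1.22 × 10⁶) / (3.41 × 10⁹)³
        = 1.04 × 10⁻⁵ m/s²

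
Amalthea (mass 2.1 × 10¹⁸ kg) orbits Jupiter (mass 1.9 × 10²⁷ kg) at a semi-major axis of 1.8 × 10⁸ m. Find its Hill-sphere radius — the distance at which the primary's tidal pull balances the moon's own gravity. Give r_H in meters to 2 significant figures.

r_H ≈ a (m/3M)^(1/3)
    = (1.8 × 10⁸) × (2.1 × 10¹⁸ / (3 × 1.9 × 10²⁷))^(1/3)
    = 1.3 × 10⁵ m

1.3 × 10⁵ m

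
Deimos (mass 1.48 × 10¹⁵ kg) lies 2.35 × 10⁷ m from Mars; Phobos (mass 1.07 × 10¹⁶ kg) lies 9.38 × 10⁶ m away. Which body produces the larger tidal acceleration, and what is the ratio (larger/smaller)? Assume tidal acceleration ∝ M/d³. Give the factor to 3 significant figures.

Phobos, by a factor of ≈ 114

Tidal stretch scales as M/d³; compute that for each body.
Deimos: (1.48 × 10¹⁵) / (2.35 × 10⁷)³ = 1.140 × 10⁻⁷
Phobos: (1.07 × 10¹⁶) / (9.38 × 10⁶)³ = 1.297 × 10⁻⁵
Ratio (larger/smaller) = 114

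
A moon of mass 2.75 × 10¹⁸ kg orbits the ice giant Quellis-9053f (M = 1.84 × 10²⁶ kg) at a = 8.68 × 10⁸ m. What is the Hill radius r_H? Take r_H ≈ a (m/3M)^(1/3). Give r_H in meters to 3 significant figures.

r_H ≈ a (m/3M)^(1/3)
    = (8.68 × 10⁸) × (2.75 × 10¹⁸ / (3 × 1.84 × 10²⁶))^(1/3)
    = 1.48 × 10⁶ m

1.48 × 10⁶ m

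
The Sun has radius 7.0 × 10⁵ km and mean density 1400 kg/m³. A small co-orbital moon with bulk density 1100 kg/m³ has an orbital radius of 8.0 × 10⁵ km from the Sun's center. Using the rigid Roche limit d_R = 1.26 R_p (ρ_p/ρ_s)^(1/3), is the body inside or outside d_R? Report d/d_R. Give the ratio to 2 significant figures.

inside; d/d_R ≈ 0.84

d_R = 1.26 × (7.0 × 10⁵ km) × (1400/1100)^(1/3) = 9.558 × 10⁵ km
d/d_R = (8.0 × 10⁵) / (9.558 × 10⁵) = 0.84
Since d/d_R < 1, the body is inside the Roche limit.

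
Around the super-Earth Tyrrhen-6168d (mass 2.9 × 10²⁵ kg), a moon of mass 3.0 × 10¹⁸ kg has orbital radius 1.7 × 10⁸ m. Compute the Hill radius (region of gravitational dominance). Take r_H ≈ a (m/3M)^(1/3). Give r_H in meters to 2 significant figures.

5.5 × 10⁵ m

r_H ≈ a (m/3M)^(1/3)
    = (1.7 × 10⁸) × (3.0 × 10¹⁸ / (3 × 2.9 × 10²⁵))^(1/3)
    = 5.5 × 10⁵ m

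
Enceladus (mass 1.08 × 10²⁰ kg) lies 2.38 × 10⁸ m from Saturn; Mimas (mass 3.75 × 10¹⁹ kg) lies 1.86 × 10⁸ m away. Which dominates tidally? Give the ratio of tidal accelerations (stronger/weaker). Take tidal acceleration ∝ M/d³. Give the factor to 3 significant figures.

Enceladus, by a factor of ≈ 1.37

Tidal acceleration ∝ M/d³, so compare M/d³ for each.
Enceladus: (1.08 × 10²⁰) / (2.38 × 10⁸)³ = 8.011 × 10⁻⁶
Mimas: (3.75 × 10¹⁹) / (1.86 × 10⁸)³ = 5.828 × 10⁻⁶
Ratio (larger/smaller) = 1.37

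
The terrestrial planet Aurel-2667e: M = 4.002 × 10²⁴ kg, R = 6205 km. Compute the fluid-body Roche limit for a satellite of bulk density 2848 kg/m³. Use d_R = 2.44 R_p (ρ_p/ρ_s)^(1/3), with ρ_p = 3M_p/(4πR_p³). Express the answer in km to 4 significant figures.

ρ_p = 3M_p/(4πR_p³) = 3 × (4.002 × 10²⁴) / (4π × (6.205 × 10⁶ m)³) = 3999 kg/m³
d_R = 2.44 × 6205 km × (3999/2848)^(1/3)
    = 16950 km

16950 km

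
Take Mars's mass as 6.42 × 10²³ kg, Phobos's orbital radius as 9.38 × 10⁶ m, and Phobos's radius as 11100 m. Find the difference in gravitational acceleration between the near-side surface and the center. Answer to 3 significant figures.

1.15 × 10⁻³ m/s²

Δa = 2GMr/d³
   = 2 × (6.674 × 10⁻¹¹) × (6.42 × 10²³) × (11100) / (9.38 × 10⁶)³
   = 1.15 × 10⁻³ m/s²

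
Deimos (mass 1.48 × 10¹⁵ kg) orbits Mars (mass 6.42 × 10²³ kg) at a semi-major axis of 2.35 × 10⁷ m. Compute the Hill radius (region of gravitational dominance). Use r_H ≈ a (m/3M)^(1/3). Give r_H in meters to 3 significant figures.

2.15 × 10⁴ m

r_H ≈ a (m/3M)^(1/3)
    = (2.35 × 10⁷) × (1.48 × 10¹⁵ / (3 × 6.42 × 10²³))^(1/3)
    = 2.15 × 10⁴ m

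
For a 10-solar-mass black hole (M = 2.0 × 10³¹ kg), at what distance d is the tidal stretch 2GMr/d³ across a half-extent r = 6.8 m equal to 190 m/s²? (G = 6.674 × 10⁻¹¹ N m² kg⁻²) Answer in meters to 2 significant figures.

4.6 × 10⁶ m

2GMr/d³ = a_tidal  ⇒  d = (2GMr / a_tidal)^(1/3)
d = (2 × 6.674×10⁻¹¹ × (2.0 × 10³¹) × (6.8) / (190))^(1/3)
  = 4.6 × 10⁶ m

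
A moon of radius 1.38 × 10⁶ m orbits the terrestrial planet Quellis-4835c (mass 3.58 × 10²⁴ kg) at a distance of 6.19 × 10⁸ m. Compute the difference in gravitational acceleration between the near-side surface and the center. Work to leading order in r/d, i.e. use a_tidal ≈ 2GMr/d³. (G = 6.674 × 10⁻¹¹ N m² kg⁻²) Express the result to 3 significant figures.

Differencing GM/(d−r)² and GM/d² to first order in r/d gives 2GMr/d³.
Δg = 2GMr/d³
   = 2 × (6.674 × 10⁻¹¹) × (3.58 × 10²⁴) × (1.38 × 10⁶) / (6.19 × 10⁸)³
   = 2.78 × 10⁻⁶ m/s²

2.78 × 10⁻⁶ m/s²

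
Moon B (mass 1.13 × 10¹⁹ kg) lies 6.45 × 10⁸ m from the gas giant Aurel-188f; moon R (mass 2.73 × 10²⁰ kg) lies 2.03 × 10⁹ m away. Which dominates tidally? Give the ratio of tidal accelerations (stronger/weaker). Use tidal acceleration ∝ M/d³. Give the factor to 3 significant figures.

Moon B, by a factor of ≈ 1.29

Tidal stretch scales as M/d³; compute that for each body.
Moon B: (1.13 × 10¹⁹) / (6.45 × 10⁸)³ = 4.211 × 10⁻⁸
Moon R: (2.73 × 10²⁰) / (2.03 × 10⁹)³ = 3.263 × 10⁻⁸
Ratio (larger/smaller) = 1.29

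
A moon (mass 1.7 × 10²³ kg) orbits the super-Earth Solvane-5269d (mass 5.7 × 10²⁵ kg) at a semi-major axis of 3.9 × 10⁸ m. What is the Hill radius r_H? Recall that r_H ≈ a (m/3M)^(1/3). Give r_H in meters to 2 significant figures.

3.9 × 10⁷ m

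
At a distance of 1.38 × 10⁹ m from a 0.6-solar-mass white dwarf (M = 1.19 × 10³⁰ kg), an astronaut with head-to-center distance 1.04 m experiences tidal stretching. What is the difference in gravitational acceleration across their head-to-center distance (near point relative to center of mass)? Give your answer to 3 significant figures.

Δa = 2GMr/d³
   = 2 × (6.674 × 10⁻¹¹) × (1.19 × 10³⁰) × (1.04) / (1.38 × 10⁹)³
   = 6.29 × 10⁻⁸ m/s²

6.29 × 10⁻⁸ m/s²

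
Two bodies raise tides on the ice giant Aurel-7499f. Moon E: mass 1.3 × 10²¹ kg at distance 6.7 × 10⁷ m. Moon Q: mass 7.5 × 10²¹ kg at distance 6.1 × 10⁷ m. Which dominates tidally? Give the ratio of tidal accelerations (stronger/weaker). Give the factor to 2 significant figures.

Compare M/d³ for the two perturbers:
Moon E: (1.3 × 10²¹) / (6.7 × 10⁷)³ = 4.322 × 10⁻³
Moon Q: (7.5 × 10²¹) / (6.1 × 10⁷)³ = 3.304 × 10⁻²
Ratio (larger/smaller) = 7.6

Moon Q, by a factor of ≈ 7.6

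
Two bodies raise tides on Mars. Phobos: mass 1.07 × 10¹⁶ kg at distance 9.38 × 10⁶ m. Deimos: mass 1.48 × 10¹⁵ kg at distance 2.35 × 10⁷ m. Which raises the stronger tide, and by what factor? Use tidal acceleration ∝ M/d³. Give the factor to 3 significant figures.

Phobos, by a factor of ≈ 114

Tidal acceleration ∝ M/d³, so compare M/d³ for each.
Phobos: (1.07 × 10¹⁶) / (9.38 × 10⁶)³ = 1.297 × 10⁻⁵
Deimos: (1.48 × 10¹⁵) / (2.35 × 10⁷)³ = 1.140 × 10⁻⁷
Ratio (larger/smaller) = 114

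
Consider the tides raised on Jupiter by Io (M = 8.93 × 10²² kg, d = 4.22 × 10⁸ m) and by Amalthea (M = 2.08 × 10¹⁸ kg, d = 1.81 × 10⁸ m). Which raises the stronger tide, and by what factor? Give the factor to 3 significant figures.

Tidal stretch scales as M/d³; compute that for each body.
Io: (8.93 × 10²²) / (4.22 × 10⁸)³ = 1.188 × 10⁻³
Amalthea: (2.08 × 10¹⁸) / (1.81 × 10⁸)³ = 3.508 × 10⁻⁷
Ratio (larger/smaller) = 3390

Io, by a factor of ≈ 3390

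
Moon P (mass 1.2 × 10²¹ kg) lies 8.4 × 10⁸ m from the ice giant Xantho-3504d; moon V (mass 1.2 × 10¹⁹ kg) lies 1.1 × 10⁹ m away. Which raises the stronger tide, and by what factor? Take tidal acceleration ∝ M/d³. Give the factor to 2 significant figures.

Compare M/d³ for the two perturbers:
Moon P: (1.2 × 10²¹) / (8.4 × 10⁸)³ = 2.025 × 10⁻⁶
Moon V: (1.2 × 10¹⁹) / (1.1 × 10⁹)³ = 9.016 × 10⁻⁹
Ratio (larger/smaller) = 220

Moon P, by a factor of ≈ 220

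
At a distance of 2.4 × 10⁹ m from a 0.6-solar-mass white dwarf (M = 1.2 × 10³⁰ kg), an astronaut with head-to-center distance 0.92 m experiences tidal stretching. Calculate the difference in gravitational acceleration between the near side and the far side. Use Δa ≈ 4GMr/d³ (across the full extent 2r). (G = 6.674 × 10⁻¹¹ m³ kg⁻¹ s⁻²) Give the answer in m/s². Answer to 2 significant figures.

Δa = 4GMr/d³
   = 4 × (6.674 × 10⁻¹¹) × (1.2 × 10³⁰) × (0.92) / (2.4 × 10⁹)³
   = 2.1 × 10⁻⁸ m/s²

2.1 × 10⁻⁸ m/s²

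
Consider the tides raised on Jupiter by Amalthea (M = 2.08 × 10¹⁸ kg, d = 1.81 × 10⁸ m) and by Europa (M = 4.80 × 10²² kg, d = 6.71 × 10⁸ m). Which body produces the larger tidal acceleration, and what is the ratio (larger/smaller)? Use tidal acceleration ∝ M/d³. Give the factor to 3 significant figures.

Europa, by a factor of ≈ 453

Tidal stretch scales as M/d³; compute that for each body.
Amalthea: (2.08 × 10¹⁸) / (1.81 × 10⁸)³ = 3.508 × 10⁻⁷
Europa: (4.80 × 10²²) / (6.71 × 10⁸)³ = 1.589 × 10⁻⁴
Ratio (larger/smaller) = 453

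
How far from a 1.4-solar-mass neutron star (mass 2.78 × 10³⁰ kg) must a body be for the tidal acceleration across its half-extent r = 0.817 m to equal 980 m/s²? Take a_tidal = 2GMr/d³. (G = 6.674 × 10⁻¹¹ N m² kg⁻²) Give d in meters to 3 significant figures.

2GMr/d³ = a_tidal  ⇒  d = (2GMr / a_tidal)^(1/3)
d = (2 × 6.674×10⁻¹¹ × (2.78 × 10³⁰) × (0.817) / (980))^(1/3)
  = 6.76 × 10⁵ m

6.76 × 10⁵ m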